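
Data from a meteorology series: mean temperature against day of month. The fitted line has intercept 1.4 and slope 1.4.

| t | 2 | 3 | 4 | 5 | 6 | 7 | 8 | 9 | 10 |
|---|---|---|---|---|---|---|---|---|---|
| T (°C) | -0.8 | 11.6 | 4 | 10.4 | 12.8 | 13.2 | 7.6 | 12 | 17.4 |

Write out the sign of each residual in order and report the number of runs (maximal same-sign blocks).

t=2: ŷ = 1.4 + 1.4·2 = 4.2; r = -0.8 − 4.2 = -5
t=3: ŷ = 1.4 + 1.4·3 = 5.6; r = 11.6 − 5.6 = 6
t=4: ŷ = 1.4 + 1.4·4 = 7; r = 4 − 7 = -3
t=5: ŷ = 1.4 + 1.4·5 = 8.4; r = 10.4 − 8.4 = 2
t=6: ŷ = 1.4 + 1.4·6 = 9.8; r = 12.8 − 9.8 = 3
t=7: ŷ = 1.4 + 1.4·7 = 11.2; r = 13.2 − 11.2 = 2
t=8: ŷ = 1.4 + 1.4·8 = 12.6; r = 7.6 − 12.6 = -5
t=9: ŷ = 1.4 + 1.4·9 = 14; r = 12 − 14 = -2
t=10: ŷ = 1.4 + 1.4·10 = 15.4; r = 17.4 − 15.4 = 2
Signs: − + − + + + − − +
Runs: −×1, +×1, −×1, +×3, −×2, +×1 → 6

6 runs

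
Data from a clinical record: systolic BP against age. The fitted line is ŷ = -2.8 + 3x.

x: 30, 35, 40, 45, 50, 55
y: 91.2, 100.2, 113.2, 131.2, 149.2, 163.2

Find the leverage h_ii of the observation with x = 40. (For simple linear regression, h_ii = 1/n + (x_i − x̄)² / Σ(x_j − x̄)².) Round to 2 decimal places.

x̄ = (30 + 35 + 40 + 45 + 50 + 55)/6 = 42.5
Σ(x − x̄)² = 156.25 + 56.25 + 6.25 + 6.25 + 56.25 + 156.25 = 437.5
h = 1/6 + (-2.5)²/437.5 = 0.166667 + 0.0142857 = 0.18

h = 0.18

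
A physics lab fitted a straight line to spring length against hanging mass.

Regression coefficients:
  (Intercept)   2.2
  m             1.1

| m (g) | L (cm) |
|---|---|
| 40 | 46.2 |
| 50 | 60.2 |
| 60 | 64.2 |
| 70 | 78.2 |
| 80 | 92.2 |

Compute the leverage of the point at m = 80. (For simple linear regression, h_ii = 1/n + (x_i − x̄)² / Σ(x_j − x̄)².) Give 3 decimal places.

h = 0.600

m̄ = (40 + 50 + 60 + 70 + 80)/5 = 60
Σ(m − m̄)² = 400 + 100 + 0 + 100 + 400 = 1000
h = 1/5 + (20)²/1000 = 0.2 + 0.4 = 0.600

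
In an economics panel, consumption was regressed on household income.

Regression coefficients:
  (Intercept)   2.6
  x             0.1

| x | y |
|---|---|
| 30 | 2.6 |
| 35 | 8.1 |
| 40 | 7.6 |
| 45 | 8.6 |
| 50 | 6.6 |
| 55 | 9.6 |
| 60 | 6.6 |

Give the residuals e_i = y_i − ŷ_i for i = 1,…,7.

-3, 2, 1, 1.5, -1, 1.5, -2

x=30: ŷ = 2.6 + 0.1·30 = 5.6; e = 2.6 − 5.6 = -3
x=35: ŷ = 2.6 + 0.1·35 = 6.1; e = 8.1 − 6.1 = 2
x=40: ŷ = 2.6 + 0.1·40 = 6.6; e = 7.6 − 6.6 = 1
x=45: ŷ = 2.6 + 0.1·45 = 7.1; e = 8.6 − 7.1 = 1.5
x=50: ŷ = 2.6 + 0.1·50 = 7.6; e = 6.6 − 7.6 = -1
x=55: ŷ = 2.6 + 0.1·55 = 8.1; e = 9.6 − 8.1 = 1.5
x=60: ŷ = 2.6 + 0.1·60 = 8.6; e = 6.6 − 8.6 = -2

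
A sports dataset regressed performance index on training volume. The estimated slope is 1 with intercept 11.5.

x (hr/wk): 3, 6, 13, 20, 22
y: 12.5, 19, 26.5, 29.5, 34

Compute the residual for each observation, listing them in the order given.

-2, 1.5, 2, -2, 0.5

x=3: ŷ = 11.5 + 3 = 14.5; e = 12.5 − 14.5 = -2
x=6: ŷ = 11.5 + 6 = 17.5; e = 19 − 17.5 = 1.5
x=13: ŷ = 11.5 + 13 = 24.5; e = 26.5 − 24.5 = 2
x=20: ŷ = 11.5 + 20 = 31.5; e = 29.5 − 31.5 = -2
x=22: ŷ = 11.5 + 22 = 33.5; e = 34 − 33.5 = 0.5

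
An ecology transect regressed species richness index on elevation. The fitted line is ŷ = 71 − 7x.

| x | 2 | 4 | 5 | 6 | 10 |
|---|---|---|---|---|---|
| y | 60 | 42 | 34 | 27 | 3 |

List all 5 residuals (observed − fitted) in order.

3, -1, -2, -2, 2

x=2: ŷ = 71 − 7·2 = 57; e = 60 − 57 = 3
x=4: ŷ = 71 − 7·4 = 43; e = 42 − 43 = -1
x=5: ŷ = 71 − 7·5 = 36; e = 34 − 36 = -2
x=6: ŷ = 71 − 7·6 = 29; e = 27 − 29 = -2
x=10: ŷ = 71 − 7·10 = 1; e = 3 − 1 = 2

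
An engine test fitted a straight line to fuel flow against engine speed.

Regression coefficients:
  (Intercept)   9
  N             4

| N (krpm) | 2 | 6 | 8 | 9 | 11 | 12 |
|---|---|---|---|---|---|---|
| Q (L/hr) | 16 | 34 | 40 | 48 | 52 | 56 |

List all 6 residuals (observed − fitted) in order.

-1, 1, -1, 3, -1, -1

N=2: Q̂ = 9 + 4·2 = 17; e = 16 − 17 = -1
N=6: Q̂ = 9 + 4·6 = 33; e = 34 − 33 = 1
N=8: Q̂ = 9 + 4·8 = 41; e = 40 − 41 = -1
N=9: Q̂ = 9 + 4·9 = 45; e = 48 − 45 = 3
N=11: Q̂ = 9 + 4·11 = 53; e = 52 − 53 = -1
N=12: Q̂ = 9 + 4·12 = 57; e = 56 − 57 = -1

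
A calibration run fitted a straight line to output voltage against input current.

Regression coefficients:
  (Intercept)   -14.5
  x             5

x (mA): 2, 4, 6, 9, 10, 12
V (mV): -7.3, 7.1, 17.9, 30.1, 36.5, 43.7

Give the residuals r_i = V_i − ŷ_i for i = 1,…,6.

-2.8, 1.6, 2.4, -0.4, 1, -1.8

x=2: ŷ = -14.5 + 5·2 = -4.5; r = -7.3 − (-4.5) = -2.8
x=4: ŷ = -14.5 + 5·4 = 5.5; r = 7.1 − 5.5 = 1.6
x=6: ŷ = -14.5 + 5·6 = 15.5; r = 17.9 − 15.5 = 2.4
x=9: ŷ = -14.5 + 5·9 = 30.5; r = 30.1 − 30.5 = -0.4
x=10: ŷ = -14.5 + 5·10 = 35.5; r = 36.5 − 35.5 = 1
x=12: ŷ = -14.5 + 5·12 = 45.5; r = 43.7 − 45.5 = -1.8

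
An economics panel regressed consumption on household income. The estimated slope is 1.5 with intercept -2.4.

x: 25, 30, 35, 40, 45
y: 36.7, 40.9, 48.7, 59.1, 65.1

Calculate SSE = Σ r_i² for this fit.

SSE = 9.66

x=25: ŷ = -2.4 + 1.5·25 = 35.1; r = 36.7 − 35.1 = 1.6
x=30: ŷ = -2.4 + 1.5·30 = 42.6; r = 40.9 − 42.6 = -1.7
x=35: ŷ = -2.4 + 1.5·35 = 50.1; r = 48.7 − 50.1 = -1.4
x=40: ŷ = -2.4 + 1.5·40 = 57.6; r = 59.1 − 57.6 = 1.5
x=45: ŷ = -2.4 + 1.5·45 = 65.1; r = 65.1 − 65.1 = 0
SSE = 2.56 + 2.89 + 1.96 + 2.25 + 0 = 9.66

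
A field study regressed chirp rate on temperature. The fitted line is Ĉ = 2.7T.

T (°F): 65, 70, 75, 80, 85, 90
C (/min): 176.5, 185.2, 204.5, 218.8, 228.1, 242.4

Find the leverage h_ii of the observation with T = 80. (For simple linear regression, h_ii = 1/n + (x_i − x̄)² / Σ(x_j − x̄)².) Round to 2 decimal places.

T̄ = (65 + 70 + 75 + 80 + 85 + 90)/6 = 77.5
Σ(T − T̄)² = 156.25 + 56.25 + 6.25 + 6.25 + 56.25 + 156.25 = 437.5
h = 1/6 + (2.5)²/437.5 = 0.166667 + 0.0142857 = 0.18

h = 0.18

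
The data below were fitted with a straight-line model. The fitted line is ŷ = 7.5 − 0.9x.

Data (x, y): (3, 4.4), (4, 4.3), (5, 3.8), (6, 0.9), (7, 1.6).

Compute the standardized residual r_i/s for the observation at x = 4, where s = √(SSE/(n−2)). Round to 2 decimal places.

x=3: ŷ = 7.5 − 0.9·3 = 4.8; r = 4.4 − 4.8 = -0.4
x=4: ŷ = 7.5 − 0.9·4 = 3.9; r = 4.3 − 3.9 = 0.4
x=5: ŷ = 7.5 − 0.9·5 = 3; r = 3.8 − 3 = 0.8
x=6: ŷ = 7.5 − 0.9·6 = 2.1; r = 0.9 − 2.1 = -1.2
x=7: ŷ = 7.5 − 0.9·7 = 1.2; r = 1.6 − 1.2 = 0.4
SSE = 0.16 + 0.16 + 0.64 + 1.44 + 0.16 = 2.56
s = √(2.56/3) = 0.92376
r/s = 0.4 / 0.92376 = 0.43

0.43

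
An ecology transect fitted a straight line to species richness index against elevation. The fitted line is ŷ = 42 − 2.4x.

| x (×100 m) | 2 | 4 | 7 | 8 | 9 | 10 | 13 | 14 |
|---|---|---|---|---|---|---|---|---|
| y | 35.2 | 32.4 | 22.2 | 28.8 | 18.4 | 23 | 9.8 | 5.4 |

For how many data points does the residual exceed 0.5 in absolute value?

7

x=2: ŷ = 42 − 2.4·2 = 37.2; r = 35.2 − 37.2 = -2
x=4: ŷ = 42 − 2.4·4 = 32.4; r = 32.4 − 32.4 = 0
x=7: ŷ = 42 − 2.4·7 = 25.2; r = 22.2 − 25.2 = -3
x=8: ŷ = 42 − 2.4·8 = 22.8; r = 28.8 − 22.8 = 6
x=9: ŷ = 42 − 2.4·9 = 20.4; r = 18.4 − 20.4 = -2
x=10: ŷ = 42 − 2.4·10 = 18; r = 23 − 18 = 5
x=13: ŷ = 42 − 2.4·13 = 10.8; r = 9.8 − 10.8 = -1
x=14: ŷ = 42 − 2.4·14 = 8.4; r = 5.4 − 8.4 = -3
|r| > 0.5: x=2 (|r|=2), x=7 (|r|=3), x=8 (|r|=6), x=9 (|r|=2), x=10 (|r|=5), x=13 (|r|=1), x=14 (|r|=3) → 7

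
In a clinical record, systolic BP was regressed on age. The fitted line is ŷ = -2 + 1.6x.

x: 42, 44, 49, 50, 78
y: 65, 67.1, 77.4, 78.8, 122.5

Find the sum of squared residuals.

SSE = 3.46

x=42: ŷ = -2 + 1.6·42 = 65.2; e = 65 − 65.2 = -0.2
x=44: ŷ = -2 + 1.6·44 = 68.4; e = 67.1 − 68.4 = -1.3
x=49: ŷ = -2 + 1.6·49 = 76.4; e = 77.4 − 76.4 = 1
x=50: ŷ = -2 + 1.6·50 = 78; e = 78.8 − 78 = 0.8
x=78: ŷ = -2 + 1.6·78 = 122.8; e = 122.5 − 122.8 = -0.3
SSE = 0.04 + 1.69 + 1 + 0.64 + 0.09 = 3.46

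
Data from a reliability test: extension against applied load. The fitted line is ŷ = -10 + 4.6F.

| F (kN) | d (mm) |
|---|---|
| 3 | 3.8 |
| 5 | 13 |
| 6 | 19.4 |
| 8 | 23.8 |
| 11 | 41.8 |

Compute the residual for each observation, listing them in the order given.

0, 0, 1.8, -3, 1.2

F=3: ŷ = -10 + 4.6·3 = 3.8; e = 3.8 − 3.8 = 0
F=5: ŷ = -10 + 4.6·5 = 13; e = 13 − 13 = 0
F=6: ŷ = -10 + 4.6·6 = 17.6; e = 19.4 − 17.6 = 1.8
F=8: ŷ = -10 + 4.6·8 = 26.8; e = 23.8 − 26.8 = -3
F=11: ŷ = -10 + 4.6·11 = 40.6; e = 41.8 − 40.6 = 1.2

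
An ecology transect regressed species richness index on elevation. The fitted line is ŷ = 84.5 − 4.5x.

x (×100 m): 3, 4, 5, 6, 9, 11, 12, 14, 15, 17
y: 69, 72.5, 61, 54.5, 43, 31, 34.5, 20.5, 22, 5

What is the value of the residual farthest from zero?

x=3: ŷ = 84.5 − 4.5·3 = 71; e = 69 − 71 = -2
x=4: ŷ = 84.5 − 4.5·4 = 66.5; e = 72.5 − 66.5 = 6
x=5: ŷ = 84.5 − 4.5·5 = 62; e = 61 − 62 = -1
x=6: ŷ = 84.5 − 4.5·6 = 57.5; e = 54.5 − 57.5 = -3
x=9: ŷ = 84.5 − 4.5·9 = 44; e = 43 − 44 = -1
x=11: ŷ = 84.5 − 4.5·11 = 35; e = 31 − 35 = -4
x=12: ŷ = 84.5 − 4.5·12 = 30.5; e = 34.5 − 30.5 = 4
x=14: ŷ = 84.5 − 4.5·14 = 21.5; e = 20.5 − 21.5 = -1
x=15: ŷ = 84.5 − 4.5·15 = 17; e = 22 − 17 = 5
x=17: ŷ = 84.5 − 4.5·17 = 8; e = 5 − 8 = -3
Largest |e| is 6 at x = 4, residual 6.

e = 6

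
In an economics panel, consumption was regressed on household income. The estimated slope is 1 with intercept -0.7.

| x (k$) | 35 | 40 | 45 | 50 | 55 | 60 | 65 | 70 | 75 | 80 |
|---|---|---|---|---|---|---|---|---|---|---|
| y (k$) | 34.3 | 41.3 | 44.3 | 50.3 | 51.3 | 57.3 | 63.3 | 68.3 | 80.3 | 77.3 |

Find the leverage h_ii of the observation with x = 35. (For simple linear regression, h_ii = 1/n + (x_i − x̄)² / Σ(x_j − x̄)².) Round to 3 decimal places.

x̄ = (35 + 40 + 45 + 50 + 55 + 60 + 65 + 70 + 75 + 80)/10 = 57.5
Σ(x − x̄)² = 506.25 + 306.25 + 156.25 + 56.25 + 6.25 + 6.25 + 56.25 + 156.25 + 306.25 + 506.25 = 2062.5
h = 1/10 + (-22.5)²/2062.5 = 0.1 + 0.245455 = 0.345

h = 0.345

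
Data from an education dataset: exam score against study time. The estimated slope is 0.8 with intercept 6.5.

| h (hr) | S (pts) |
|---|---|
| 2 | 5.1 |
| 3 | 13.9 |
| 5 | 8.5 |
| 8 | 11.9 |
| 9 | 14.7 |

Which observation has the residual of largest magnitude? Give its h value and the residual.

h = 3, e = 5

h=2: Ŝ = 6.5 + 0.8·2 = 8.1; e = 5.1 − 8.1 = -3
h=3: Ŝ = 6.5 + 0.8·3 = 8.9; e = 13.9 − 8.9 = 5
h=5: Ŝ = 6.5 + 0.8·5 = 10.5; e = 8.5 − 10.5 = -2
h=8: Ŝ = 6.5 + 0.8·8 = 12.9; e = 11.9 − 12.9 = -1
h=9: Ŝ = 6.5 + 0.8·9 = 13.7; e = 14.7 − 13.7 = 1
Largest |e| is 5 at h = 3, residual 5.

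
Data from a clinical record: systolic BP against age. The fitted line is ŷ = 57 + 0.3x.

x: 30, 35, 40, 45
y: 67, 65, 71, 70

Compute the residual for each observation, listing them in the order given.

1, -2.5, 2, -0.5

x=30: ŷ = 57 + 0.3·30 = 66; r = 67 − 66 = 1
x=35: ŷ = 57 + 0.3·35 = 67.5; r = 65 − 67.5 = -2.5
x=40: ŷ = 57 + 0.3·40 = 69; r = 71 − 69 = 2
x=45: ŷ = 57 + 0.3·45 = 70.5; r = 70 − 70.5 = -0.5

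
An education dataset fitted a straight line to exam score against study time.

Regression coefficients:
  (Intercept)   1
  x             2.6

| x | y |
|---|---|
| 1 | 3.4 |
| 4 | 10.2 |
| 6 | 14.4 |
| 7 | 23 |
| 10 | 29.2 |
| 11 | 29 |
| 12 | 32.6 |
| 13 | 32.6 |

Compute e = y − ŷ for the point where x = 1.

e = -0.2

ŷ = 1 + 2.6·1 = 3.6
e = 3.4 − 3.6 = -0.2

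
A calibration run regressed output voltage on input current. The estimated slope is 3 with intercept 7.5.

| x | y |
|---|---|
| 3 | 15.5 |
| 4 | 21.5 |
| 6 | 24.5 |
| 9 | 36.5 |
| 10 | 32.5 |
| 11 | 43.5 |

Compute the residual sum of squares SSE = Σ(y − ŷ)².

SSE = 44

x=3: ŷ = 7.5 + 3·3 = 16.5; r = 15.5 − 16.5 = -1
x=4: ŷ = 7.5 + 3·4 = 19.5; r = 21.5 − 19.5 = 2
x=6: ŷ = 7.5 + 3·6 = 25.5; r = 24.5 − 25.5 = -1
x=9: ŷ = 7.5 + 3·9 = 34.5; r = 36.5 − 34.5 = 2
x=10: ŷ = 7.5 + 3·10 = 37.5; r = 32.5 − 37.5 = -5
x=11: ŷ = 7.5 + 3·11 = 40.5; r = 43.5 − 40.5 = 3
SSE = 1 + 4 + 1 + 4 + 25 + 9 = 44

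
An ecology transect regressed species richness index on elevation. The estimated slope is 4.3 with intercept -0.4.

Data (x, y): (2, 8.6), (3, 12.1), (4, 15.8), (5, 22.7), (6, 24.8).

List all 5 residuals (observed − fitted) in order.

x=2: ŷ = -0.4 + 4.3·2 = 8.2; r = 8.6 − 8.2 = 0.4
x=3: ŷ = -0.4 + 4.3·3 = 12.5; r = 12.1 − 12.5 = -0.4
x=4: ŷ = -0.4 + 4.3·4 = 16.8; r = 15.8 − 16.8 = -1
x=5: ŷ = -0.4 + 4.3·5 = 21.1; r = 22.7 − 21.1 = 1.6
x=6: ŷ = -0.4 + 4.3·6 = 25.4; r = 24.8 − 25.4 = -0.6

0.4, -0.4, -1, 1.6, -0.6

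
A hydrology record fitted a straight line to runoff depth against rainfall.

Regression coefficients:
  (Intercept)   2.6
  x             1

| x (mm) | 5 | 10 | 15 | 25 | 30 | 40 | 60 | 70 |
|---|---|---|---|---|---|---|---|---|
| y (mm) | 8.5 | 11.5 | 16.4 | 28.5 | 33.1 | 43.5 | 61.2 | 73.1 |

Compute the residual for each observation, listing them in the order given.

x=5: ŷ = 2.6 + 5 = 7.6; r = 8.5 − 7.6 = 0.9
x=10: ŷ = 2.6 + 10 = 12.6; r = 11.5 − 12.6 = -1.1
x=15: ŷ = 2.6 + 15 = 17.6; r = 16.4 − 17.6 = -1.2
x=25: ŷ = 2.6 + 25 = 27.6; r = 28.5 − 27.6 = 0.9
x=30: ŷ = 2.6 + 30 = 32.6; r = 33.1 − 32.6 = 0.5
x=40: ŷ = 2.6 + 40 = 42.6; r = 43.5 − 42.6 = 0.9
x=60: ŷ = 2.6 + 60 = 62.6; r = 61.2 − 62.6 = -1.4
x=70: ŷ = 2.6 + 70 = 72.6; r = 73.1 − 72.6 = 0.5

0.9, -1.1, -1.2, 0.9, 0.5, 0.9, -1.4, 0.5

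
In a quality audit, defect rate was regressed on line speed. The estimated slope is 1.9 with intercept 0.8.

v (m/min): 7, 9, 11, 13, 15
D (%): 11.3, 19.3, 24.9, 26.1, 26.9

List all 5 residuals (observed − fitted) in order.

-2.8, 1.4, 3.2, 0.6, -2.4

v=7: D̂ = 0.8 + 1.9·7 = 14.1; e = 11.3 − 14.1 = -2.8
v=9: D̂ = 0.8 + 1.9·9 = 17.9; e = 19.3 − 17.9 = 1.4
v=11: D̂ = 0.8 + 1.9·11 = 21.7; e = 24.9 − 21.7 = 3.2
v=13: D̂ = 0.8 + 1.9·13 = 25.5; e = 26.1 − 25.5 = 0.6
v=15: D̂ = 0.8 + 1.9·15 = 29.3; e = 26.9 − 29.3 = -2.4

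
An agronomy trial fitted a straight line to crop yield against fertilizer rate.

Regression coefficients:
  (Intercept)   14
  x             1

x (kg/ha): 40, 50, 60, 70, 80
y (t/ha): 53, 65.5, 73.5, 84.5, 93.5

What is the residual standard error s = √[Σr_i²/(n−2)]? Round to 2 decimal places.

s = 1.15

x=40: ŷ = 14 + 40 = 54; r = 53 − 54 = -1
x=50: ŷ = 14 + 50 = 64; r = 65.5 − 64 = 1.5
x=60: ŷ = 14 + 60 = 74; r = 73.5 − 74 = -0.5
x=70: ŷ = 14 + 70 = 84; r = 84.5 − 84 = 0.5
x=80: ŷ = 14 + 80 = 94; r = 93.5 − 94 = -0.5
SSE = 1 + 2.25 + 0.25 + 0.25 + 0.25 = 4
s = √(4/3) = √1.33333 ≈ 1.15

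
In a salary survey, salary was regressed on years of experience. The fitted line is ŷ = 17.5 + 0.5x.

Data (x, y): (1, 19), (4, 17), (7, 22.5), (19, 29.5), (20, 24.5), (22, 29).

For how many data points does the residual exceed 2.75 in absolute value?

1

x=1: ŷ = 17.5 + 0.5·1 = 18; e = 19 − 18 = 1
x=4: ŷ = 17.5 + 0.5·4 = 19.5; e = 17 − 19.5 = -2.5
x=7: ŷ = 17.5 + 0.5·7 = 21; e = 22.5 − 21 = 1.5
x=19: ŷ = 17.5 + 0.5·19 = 27; e = 29.5 − 27 = 2.5
x=20: ŷ = 17.5 + 0.5·20 = 27.5; e = 24.5 − 27.5 = -3
x=22: ŷ = 17.5 + 0.5·22 = 28.5; e = 29 − 28.5 = 0.5
|e| > 2.75: x=20 (|e|=3) → 1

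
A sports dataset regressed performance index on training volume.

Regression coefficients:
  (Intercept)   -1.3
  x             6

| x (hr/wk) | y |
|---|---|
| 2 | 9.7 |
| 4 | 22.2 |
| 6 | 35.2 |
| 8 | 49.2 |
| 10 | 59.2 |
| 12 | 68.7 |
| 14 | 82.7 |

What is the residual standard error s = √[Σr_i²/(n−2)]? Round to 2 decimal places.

s = 1.55

x=2: ŷ = -1.3 + 6·2 = 10.7; r = 9.7 − 10.7 = -1
x=4: ŷ = -1.3 + 6·4 = 22.7; r = 22.2 − 22.7 = -0.5
x=6: ŷ = -1.3 + 6·6 = 34.7; r = 35.2 − 34.7 = 0.5
x=8: ŷ = -1.3 + 6·8 = 46.7; r = 49.2 − 46.7 = 2.5
x=10: ŷ = -1.3 + 6·10 = 58.7; r = 59.2 − 58.7 = 0.5
x=12: ŷ = -1.3 + 6·12 = 70.7; r = 68.7 − 70.7 = -2
x=14: ŷ = -1.3 + 6·14 = 82.7; r = 82.7 − 82.7 = 0
SSE = 1 + 0.25 + 0.25 + 6.25 + 0.25 + 4 + 0 = 12
s = √(12/5) = √2.4 ≈ 1.55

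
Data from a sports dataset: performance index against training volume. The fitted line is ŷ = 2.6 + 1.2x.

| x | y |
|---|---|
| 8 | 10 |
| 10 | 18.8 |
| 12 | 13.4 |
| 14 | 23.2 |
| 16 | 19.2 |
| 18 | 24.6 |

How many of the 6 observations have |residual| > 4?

1

x=8: ŷ = 2.6 + 1.2·8 = 12.2; r = 10 − 12.2 = -2.2
x=10: ŷ = 2.6 + 1.2·10 = 14.6; r = 18.8 − 14.6 = 4.2
x=12: ŷ = 2.6 + 1.2·12 = 17; r = 13.4 − 17 = -3.6
x=14: ŷ = 2.6 + 1.2·14 = 19.4; r = 23.2 − 19.4 = 3.8
x=16: ŷ = 2.6 + 1.2·16 = 21.8; r = 19.2 − 21.8 = -2.6
x=18: ŷ = 2.6 + 1.2·18 = 24.2; r = 24.6 − 24.2 = 0.4
|r| > 4: x=10 (|r|=4.2) → 1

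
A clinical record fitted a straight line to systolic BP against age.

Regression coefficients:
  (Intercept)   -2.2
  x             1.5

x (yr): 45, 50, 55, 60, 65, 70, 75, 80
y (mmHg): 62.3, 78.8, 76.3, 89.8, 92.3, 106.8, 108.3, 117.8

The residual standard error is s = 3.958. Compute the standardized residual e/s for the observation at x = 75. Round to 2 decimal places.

ŷ = -2.2 + 1.5·75 = 110.3
e = 108.3 − 110.3 = -2
e/s = -2 / 3.958 = -0.51

-0.51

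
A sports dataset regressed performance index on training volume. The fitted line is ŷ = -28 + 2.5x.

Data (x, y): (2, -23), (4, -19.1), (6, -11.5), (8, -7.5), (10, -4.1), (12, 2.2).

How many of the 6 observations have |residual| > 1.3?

1

x=2: ŷ = -28 + 2.5·2 = -23; r = -23 − (-23) = 0
x=4: ŷ = -28 + 2.5·4 = -18; r = -19.1 − (-18) = -1.1
x=6: ŷ = -28 + 2.5·6 = -13; r = -11.5 − (-13) = 1.5
x=8: ŷ = -28 + 2.5·8 = -8; r = -7.5 − (-8) = 0.5
x=10: ŷ = -28 + 2.5·10 = -3; r = -4.1 − (-3) = -1.1
x=12: ŷ = -28 + 2.5·12 = 2; r = 2.2 − 2 = 0.2
|r| > 1.3: x=6 (|r|=1.5) → 1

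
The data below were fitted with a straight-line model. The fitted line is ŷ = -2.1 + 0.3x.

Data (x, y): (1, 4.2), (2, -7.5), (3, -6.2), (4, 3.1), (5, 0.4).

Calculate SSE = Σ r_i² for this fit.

x=1: ŷ = -2.1 + 0.3·1 = -1.8; r = 4.2 − (-1.8) = 6
x=2: ŷ = -2.1 + 0.3·2 = -1.5; r = -7.5 − (-1.5) = -6
x=3: ŷ = -2.1 + 0.3·3 = -1.2; r = -6.2 − (-1.2) = -5
x=4: ŷ = -2.1 + 0.3·4 = -0.9; r = 3.1 − (-0.9) = 4
x=5: ŷ = -2.1 + 0.3·5 = -0.6; r = 0.4 − (-0.6) = 1
SSE = 36 + 36 + 25 + 16 + 1 = 114

SSE = 114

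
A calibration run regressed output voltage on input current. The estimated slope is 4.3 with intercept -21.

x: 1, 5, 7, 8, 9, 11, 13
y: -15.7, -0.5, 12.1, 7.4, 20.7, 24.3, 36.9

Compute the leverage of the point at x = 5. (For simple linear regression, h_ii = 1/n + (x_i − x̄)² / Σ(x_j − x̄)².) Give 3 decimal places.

h = 0.222

x̄ = (1 + 5 + 7 + 8 + 9 + 11 + 13)/7 = 7.71429
Σ(x − x̄)² = 45.0816 + 7.36735 + 0.510204 + 0.0816327 + 1.65306 + 10.7959 + 27.9388 = 93.4286
h = 1/7 + (-2.71429)²/93.4286 = 0.142857 + 0.0788554 = 0.222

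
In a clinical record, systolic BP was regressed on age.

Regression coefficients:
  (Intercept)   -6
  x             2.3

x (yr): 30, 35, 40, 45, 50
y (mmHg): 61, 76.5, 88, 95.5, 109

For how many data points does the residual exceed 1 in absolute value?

4

x=30: ŷ = -6 + 2.3·30 = 63; r = 61 − 63 = -2
x=35: ŷ = -6 + 2.3·35 = 74.5; r = 76.5 − 74.5 = 2
x=40: ŷ = -6 + 2.3·40 = 86; r = 88 − 86 = 2
x=45: ŷ = -6 + 2.3·45 = 97.5; r = 95.5 − 97.5 = -2
x=50: ŷ = -6 + 2.3·50 = 109; r = 109 − 109 = 0
|r| > 1: x=30 (|r|=2), x=35 (|r|=2), x=40 (|r|=2), x=45 (|r|=2) → 4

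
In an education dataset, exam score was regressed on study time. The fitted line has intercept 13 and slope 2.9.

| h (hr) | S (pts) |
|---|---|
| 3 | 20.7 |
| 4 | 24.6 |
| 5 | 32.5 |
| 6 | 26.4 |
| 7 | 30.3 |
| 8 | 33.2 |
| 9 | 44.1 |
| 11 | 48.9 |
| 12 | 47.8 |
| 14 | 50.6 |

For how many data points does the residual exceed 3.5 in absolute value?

h=3: ŷ = 13 + 2.9·3 = 21.7; r = 20.7 − 21.7 = -1
h=4: ŷ = 13 + 2.9·4 = 24.6; r = 24.6 − 24.6 = 0
h=5: ŷ = 13 + 2.9·5 = 27.5; r = 32.5 − 27.5 = 5
h=6: ŷ = 13 + 2.9·6 = 30.4; r = 26.4 − 30.4 = -4
h=7: ŷ = 13 + 2.9·7 = 33.3; r = 30.3 − 33.3 = -3
h=8: ŷ = 13 + 2.9·8 = 36.2; r = 33.2 − 36.2 = -3
h=9: ŷ = 13 + 2.9·9 = 39.1; r = 44.1 − 39.1 = 5
h=11: ŷ = 13 + 2.9·11 = 44.9; r = 48.9 − 44.9 = 4
h=12: ŷ = 13 + 2.9·12 = 47.8; r = 47.8 − 47.8 = 0
h=14: ŷ = 13 + 2.9·14 = 53.6; r = 50.6 − 53.6 = -3
|r| > 3.5: h=5 (|r|=5), h=6 (|r|=4), h=9 (|r|=5), h=11 (|r|=4) → 4

4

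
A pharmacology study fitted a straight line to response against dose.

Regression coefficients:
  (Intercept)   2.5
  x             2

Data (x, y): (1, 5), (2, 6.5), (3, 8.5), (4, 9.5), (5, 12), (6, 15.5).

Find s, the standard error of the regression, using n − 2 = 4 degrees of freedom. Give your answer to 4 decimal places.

s = 0.7906

x=1: ŷ = 2.5 + 2·1 = 4.5; r = 5 − 4.5 = 0.5
x=2: ŷ = 2.5 + 2·2 = 6.5; r = 6.5 − 6.5 = 0
x=3: ŷ = 2.5 + 2·3 = 8.5; r = 8.5 − 8.5 = 0
x=4: ŷ = 2.5 + 2·4 = 10.5; r = 9.5 − 10.5 = -1
x=5: ŷ = 2.5 + 2·5 = 12.5; r = 12 − 12.5 = -0.5
x=6: ŷ = 2.5 + 2·6 = 14.5; r = 15.5 − 14.5 = 1
SSE = 0.25 + 0 + 0 + 1 + 0.25 + 1 = 2.5
s = √(2.5/4) = √0.625 ≈ 0.7906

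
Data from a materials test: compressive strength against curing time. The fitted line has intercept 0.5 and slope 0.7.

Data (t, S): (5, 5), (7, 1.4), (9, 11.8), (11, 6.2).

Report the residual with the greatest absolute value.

t=5: Ŝ = 0.5 + 0.7·5 = 4; r = 5 − 4 = 1
t=7: Ŝ = 0.5 + 0.7·7 = 5.4; r = 1.4 − 5.4 = -4
t=9: Ŝ = 0.5 + 0.7·9 = 6.8; r = 11.8 − 6.8 = 5
t=11: Ŝ = 0.5 + 0.7·11 = 8.2; r = 6.2 − 8.2 = -2
Largest |r| is 5 at t = 9, residual 5.

r = 5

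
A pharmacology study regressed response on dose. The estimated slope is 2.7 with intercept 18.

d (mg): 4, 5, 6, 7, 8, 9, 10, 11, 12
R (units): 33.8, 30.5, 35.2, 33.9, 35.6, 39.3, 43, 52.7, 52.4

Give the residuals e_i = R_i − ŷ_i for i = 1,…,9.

d=4: ŷ = 18 + 2.7·4 = 28.8; e = 33.8 − 28.8 = 5
d=5: ŷ = 18 + 2.7·5 = 31.5; e = 30.5 − 31.5 = -1
d=6: ŷ = 18 + 2.7·6 = 34.2; e = 35.2 − 34.2 = 1
d=7: ŷ = 18 + 2.7·7 = 36.9; e = 33.9 − 36.9 = -3
d=8: ŷ = 18 + 2.7·8 = 39.6; e = 35.6 − 39.6 = -4
d=9: ŷ = 18 + 2.7·9 = 42.3; e = 39.3 − 42.3 = -3
d=10: ŷ = 18 + 2.7·10 = 45; e = 43 − 45 = -2
d=11: ŷ = 18 + 2.7·11 = 47.7; e = 52.7 − 47.7 = 5
d=12: ŷ = 18 + 2.7·12 = 50.4; e = 52.4 − 50.4 = 2

5, -1, 1, -3, -4, -3, -2, 5, 2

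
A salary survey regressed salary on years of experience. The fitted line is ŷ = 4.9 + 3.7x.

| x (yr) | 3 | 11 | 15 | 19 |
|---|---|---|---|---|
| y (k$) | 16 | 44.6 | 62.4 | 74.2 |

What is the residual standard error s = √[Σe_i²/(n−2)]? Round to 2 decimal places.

s = 1.73

x=3: ŷ = 4.9 + 3.7·3 = 16; e = 16 − 16 = 0
x=11: ŷ = 4.9 + 3.7·11 = 45.6; e = 44.6 − 45.6 = -1
x=15: ŷ = 4.9 + 3.7·15 = 60.4; e = 62.4 − 60.4 = 2
x=19: ŷ = 4.9 + 3.7·19 = 75.2; e = 74.2 − 75.2 = -1
SSE = 0 + 1 + 4 + 1 = 6
s = √(6/2) = √3 ≈ 1.73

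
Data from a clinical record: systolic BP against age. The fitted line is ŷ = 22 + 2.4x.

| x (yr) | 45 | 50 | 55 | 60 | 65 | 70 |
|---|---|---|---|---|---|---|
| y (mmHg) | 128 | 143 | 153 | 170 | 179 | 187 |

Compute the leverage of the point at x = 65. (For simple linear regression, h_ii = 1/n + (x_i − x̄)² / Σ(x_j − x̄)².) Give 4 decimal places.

h = 0.2952

x̄ = (45 + 50 + 55 + 60 + 65 + 70)/6 = 57.5
Σ(x − x̄)² = 156.25 + 56.25 + 6.25 + 6.25 + 56.25 + 156.25 = 437.5
h = 1/6 + (7.5)²/437.5 = 0.166667 + 0.128571 = 0.2952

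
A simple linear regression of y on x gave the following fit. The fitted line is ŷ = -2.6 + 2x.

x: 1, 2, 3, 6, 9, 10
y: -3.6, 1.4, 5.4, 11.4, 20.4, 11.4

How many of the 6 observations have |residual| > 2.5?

x=1: ŷ = -2.6 + 2·1 = -0.6; e = -3.6 − (-0.6) = -3
x=2: ŷ = -2.6 + 2·2 = 1.4; e = 1.4 − 1.4 = 0
x=3: ŷ = -2.6 + 2·3 = 3.4; e = 5.4 − 3.4 = 2
x=6: ŷ = -2.6 + 2·6 = 9.4; e = 11.4 − 9.4 = 2
x=9: ŷ = -2.6 + 2·9 = 15.4; e = 20.4 − 15.4 = 5
x=10: ŷ = -2.6 + 2·10 = 17.4; e = 11.4 − 17.4 = -6
|e| > 2.5: x=1 (|e|=3), x=9 (|e|=5), x=10 (|e|=6) → 3

3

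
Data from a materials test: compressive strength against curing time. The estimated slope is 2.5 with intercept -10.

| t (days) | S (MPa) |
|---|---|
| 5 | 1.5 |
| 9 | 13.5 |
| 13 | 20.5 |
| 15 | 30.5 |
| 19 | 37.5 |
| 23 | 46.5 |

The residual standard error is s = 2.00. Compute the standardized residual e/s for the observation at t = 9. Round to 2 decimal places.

Ŝ = -10 + 2.5·9 = 12.5
e = 13.5 − 12.5 = 1
e/s = 1 / 2.00 = 0.50

0.50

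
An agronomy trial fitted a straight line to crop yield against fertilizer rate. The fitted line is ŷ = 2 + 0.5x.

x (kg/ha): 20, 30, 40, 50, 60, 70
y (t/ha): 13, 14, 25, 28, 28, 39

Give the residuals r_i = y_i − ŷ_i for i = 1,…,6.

1, -3, 3, 1, -4, 2

x=20: ŷ = 2 + 0.5·20 = 12; r = 13 − 12 = 1
x=30: ŷ = 2 + 0.5·30 = 17; r = 14 − 17 = -3
x=40: ŷ = 2 + 0.5·40 = 22; r = 25 − 22 = 3
x=50: ŷ = 2 + 0.5·50 = 27; r = 28 − 27 = 1
x=60: ŷ = 2 + 0.5·60 = 32; r = 28 − 32 = -4
x=70: ŷ = 2 + 0.5·70 = 37; r = 39 − 37 = 2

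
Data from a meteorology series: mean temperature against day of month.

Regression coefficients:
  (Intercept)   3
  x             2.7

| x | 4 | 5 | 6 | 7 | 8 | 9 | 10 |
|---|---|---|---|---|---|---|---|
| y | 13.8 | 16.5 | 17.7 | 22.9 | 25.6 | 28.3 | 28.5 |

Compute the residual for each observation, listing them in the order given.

0, 0, -1.5, 1, 1, 1, -1.5

x=4: ŷ = 3 + 2.7·4 = 13.8; e = 13.8 − 13.8 = 0
x=5: ŷ = 3 + 2.7·5 = 16.5; e = 16.5 − 16.5 = 0
x=6: ŷ = 3 + 2.7·6 = 19.2; e = 17.7 − 19.2 = -1.5
x=7: ŷ = 3 + 2.7·7 = 21.9; e = 22.9 − 21.9 = 1
x=8: ŷ = 3 + 2.7·8 = 24.6; e = 25.6 − 24.6 = 1
x=9: ŷ = 3 + 2.7·9 = 27.3; e = 28.3 − 27.3 = 1
x=10: ŷ = 3 + 2.7·10 = 30; e = 28.5 − 30 = -1.5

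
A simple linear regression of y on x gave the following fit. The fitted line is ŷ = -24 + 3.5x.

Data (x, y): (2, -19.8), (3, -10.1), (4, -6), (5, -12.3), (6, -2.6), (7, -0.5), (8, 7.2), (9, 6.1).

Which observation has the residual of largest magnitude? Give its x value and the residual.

x=2: ŷ = -24 + 3.5·2 = -17; e = -19.8 − (-17) = -2.8
x=3: ŷ = -24 + 3.5·3 = -13.5; e = -10.1 − (-13.5) = 3.4
x=4: ŷ = -24 + 3.5·4 = -10; e = -6 − (-10) = 4
x=5: ŷ = -24 + 3.5·5 = -6.5; e = -12.3 − (-6.5) = -5.8
x=6: ŷ = -24 + 3.5·6 = -3; e = -2.6 − (-3) = 0.4
x=7: ŷ = -24 + 3.5·7 = 0.5; e = -0.5 − 0.5 = -1
x=8: ŷ = -24 + 3.5·8 = 4; e = 7.2 − 4 = 3.2
x=9: ŷ = -24 + 3.5·9 = 7.5; e = 6.1 − 7.5 = -1.4
Largest |e| is 5.8 at x = 5, residual -5.8.

x = 5, e = -5.8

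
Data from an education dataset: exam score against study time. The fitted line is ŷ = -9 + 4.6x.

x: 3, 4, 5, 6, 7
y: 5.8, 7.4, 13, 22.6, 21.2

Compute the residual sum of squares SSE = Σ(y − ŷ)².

SSE = 26

x=3: ŷ = -9 + 4.6·3 = 4.8; e = 5.8 − 4.8 = 1
x=4: ŷ = -9 + 4.6·4 = 9.4; e = 7.4 − 9.4 = -2
x=5: ŷ = -9 + 4.6·5 = 14; e = 13 − 14 = -1
x=6: ŷ = -9 + 4.6·6 = 18.6; e = 22.6 − 18.6 = 4
x=7: ŷ = -9 + 4.6·7 = 23.2; e = 21.2 − 23.2 = -2
SSE = 1 + 4 + 1 + 16 + 4 = 26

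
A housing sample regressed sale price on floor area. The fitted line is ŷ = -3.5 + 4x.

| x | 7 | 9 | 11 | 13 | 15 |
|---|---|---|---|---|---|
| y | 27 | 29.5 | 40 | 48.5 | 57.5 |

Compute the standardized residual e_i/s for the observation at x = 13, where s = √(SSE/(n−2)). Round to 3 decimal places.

0.000

x=7: ŷ = -3.5 + 4·7 = 24.5; e = 27 − 24.5 = 2.5
x=9: ŷ = -3.5 + 4·9 = 32.5; e = 29.5 − 32.5 = -3
x=11: ŷ = -3.5 + 4·11 = 40.5; e = 40 − 40.5 = -0.5
x=13: ŷ = -3.5 + 4·13 = 48.5; e = 48.5 − 48.5 = 0
x=15: ŷ = -3.5 + 4·15 = 56.5; e = 57.5 − 56.5 = 1
SSE = 6.25 + 9 + 0.25 + 0 + 1 = 16.5
s = √(16.5/3) = 2.34521
e/s = 0 / 2.34521 = 0.000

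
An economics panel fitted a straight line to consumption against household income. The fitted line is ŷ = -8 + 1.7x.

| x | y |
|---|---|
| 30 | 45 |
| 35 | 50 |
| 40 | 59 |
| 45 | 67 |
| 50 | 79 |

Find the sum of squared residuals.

x=30: ŷ = -8 + 1.7·30 = 43; e = 45 − 43 = 2
x=35: ŷ = -8 + 1.7·35 = 51.5; e = 50 − 51.5 = -1.5
x=40: ŷ = -8 + 1.7·40 = 60; e = 59 − 60 = -1
x=45: ŷ = -8 + 1.7·45 = 68.5; e = 67 − 68.5 = -1.5
x=50: ŷ = -8 + 1.7·50 = 77; e = 79 − 77 = 2
SSE = 4 + 2.25 + 1 + 2.25 + 4 = 13.5

SSE = 13.5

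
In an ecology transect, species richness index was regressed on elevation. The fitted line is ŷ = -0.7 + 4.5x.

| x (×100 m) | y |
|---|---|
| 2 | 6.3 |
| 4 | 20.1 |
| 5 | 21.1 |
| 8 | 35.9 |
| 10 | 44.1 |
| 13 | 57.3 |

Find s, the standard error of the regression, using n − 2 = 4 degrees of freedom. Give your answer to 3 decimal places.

x=2: ŷ = -0.7 + 4.5·2 = 8.3; e = 6.3 − 8.3 = -2
x=4: ŷ = -0.7 + 4.5·4 = 17.3; e = 20.1 − 17.3 = 2.8
x=5: ŷ = -0.7 + 4.5·5 = 21.8; e = 21.1 − 21.8 = -0.7
x=8: ŷ = -0.7 + 4.5·8 = 35.3; e = 35.9 − 35.3 = 0.6
x=10: ŷ = -0.7 + 4.5·10 = 44.3; e = 44.1 − 44.3 = -0.2
x=13: ŷ = -0.7 + 4.5·13 = 57.8; e = 57.3 − 57.8 = -0.5
SSE = 4 + 7.84 + 0.49 + 0.36 + 0.04 + 0.25 = 12.98
s = √(12.98/4) = √3.245 ≈ 1.801

s = 1.801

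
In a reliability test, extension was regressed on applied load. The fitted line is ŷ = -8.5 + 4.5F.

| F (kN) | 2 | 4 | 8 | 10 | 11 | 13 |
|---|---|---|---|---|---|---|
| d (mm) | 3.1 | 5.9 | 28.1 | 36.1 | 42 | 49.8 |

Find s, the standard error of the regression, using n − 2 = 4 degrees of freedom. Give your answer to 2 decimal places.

s = 2.31

F=2: ŷ = -8.5 + 4.5·2 = 0.5; r = 3.1 − 0.5 = 2.6
F=4: ŷ = -8.5 + 4.5·4 = 9.5; r = 5.9 − 9.5 = -3.6
F=8: ŷ = -8.5 + 4.5·8 = 27.5; r = 28.1 − 27.5 = 0.6
F=10: ŷ = -8.5 + 4.5·10 = 36.5; r = 36.1 − 36.5 = -0.4
F=11: ŷ = -8.5 + 4.5·11 = 41; r = 42 − 41 = 1
F=13: ŷ = -8.5 + 4.5·13 = 50; r = 49.8 − 50 = -0.2
SSE = 6.76 + 12.96 + 0.36 + 0.16 + 1 + 0.04 = 21.28
s = √(21.28/4) = √5.32 ≈ 2.31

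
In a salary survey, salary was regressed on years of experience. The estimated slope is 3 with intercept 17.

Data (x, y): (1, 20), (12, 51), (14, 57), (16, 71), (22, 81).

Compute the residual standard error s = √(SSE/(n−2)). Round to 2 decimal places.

x=1: ŷ = 17 + 3·1 = 20; r = 20 − 20 = 0
x=12: ŷ = 17 + 3·12 = 53; r = 51 − 53 = -2
x=14: ŷ = 17 + 3·14 = 59; r = 57 − 59 = -2
x=16: ŷ = 17 + 3·16 = 65; r = 71 − 65 = 6
x=22: ŷ = 17 + 3·22 = 83; r = 81 − 83 = -2
SSE = 0 + 4 + 4 + 36 + 4 = 48
s = √(48/3) = √16 ≈ 4.00

s = 4.00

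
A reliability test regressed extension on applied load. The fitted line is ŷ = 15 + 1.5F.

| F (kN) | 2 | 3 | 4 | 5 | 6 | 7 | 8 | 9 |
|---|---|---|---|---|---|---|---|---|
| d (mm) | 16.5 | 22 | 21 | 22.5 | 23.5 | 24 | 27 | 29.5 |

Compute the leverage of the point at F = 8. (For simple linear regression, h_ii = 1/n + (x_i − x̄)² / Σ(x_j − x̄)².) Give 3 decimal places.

h = 0.274

F̄ = (2 + 3 + 4 + 5 + 6 + 7 + 8 + 9)/8 = 5.5
Σ(F − F̄)² = 12.25 + 6.25 + 2.25 + 0.25 + 0.25 + 2.25 + 6.25 + 12.25 = 42
h = 1/8 + (2.5)²/42 = 0.125 + 0.14881 = 0.274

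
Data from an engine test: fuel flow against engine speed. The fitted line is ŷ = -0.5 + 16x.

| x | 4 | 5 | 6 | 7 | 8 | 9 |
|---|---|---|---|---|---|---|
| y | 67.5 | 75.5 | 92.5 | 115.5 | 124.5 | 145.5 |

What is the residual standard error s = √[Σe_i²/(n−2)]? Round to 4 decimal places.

s = 4.1833

x=4: ŷ = -0.5 + 16·4 = 63.5; e = 67.5 − 63.5 = 4
x=5: ŷ = -0.5 + 16·5 = 79.5; e = 75.5 − 79.5 = -4
x=6: ŷ = -0.5 + 16·6 = 95.5; e = 92.5 − 95.5 = -3
x=7: ŷ = -0.5 + 16·7 = 111.5; e = 115.5 − 111.5 = 4
x=8: ŷ = -0.5 + 16·8 = 127.5; e = 124.5 − 127.5 = -3
x=9: ŷ = -0.5 + 16·9 = 143.5; e = 145.5 − 143.5 = 2
SSE = 16 + 16 + 9 + 16 + 9 + 4 = 70
s = √(70/4) = √17.5 ≈ 4.1833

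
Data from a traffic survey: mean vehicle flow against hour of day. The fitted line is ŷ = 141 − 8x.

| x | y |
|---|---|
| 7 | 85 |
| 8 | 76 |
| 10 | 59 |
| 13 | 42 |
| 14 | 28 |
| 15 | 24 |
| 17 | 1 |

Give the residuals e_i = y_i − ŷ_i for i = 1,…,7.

x=7: ŷ = 141 − 8·7 = 85; e = 85 − 85 = 0
x=8: ŷ = 141 − 8·8 = 77; e = 76 − 77 = -1
x=10: ŷ = 141 − 8·10 = 61; e = 59 − 61 = -2
x=13: ŷ = 141 − 8·13 = 37; e = 42 − 37 = 5
x=14: ŷ = 141 − 8·14 = 29; e = 28 − 29 = -1
x=15: ŷ = 141 − 8·15 = 21; e = 24 − 21 = 3
x=17: ŷ = 141 − 8·17 = 5; e = 1 − 5 = -4

0, -1, -2, 5, -1, 3, -4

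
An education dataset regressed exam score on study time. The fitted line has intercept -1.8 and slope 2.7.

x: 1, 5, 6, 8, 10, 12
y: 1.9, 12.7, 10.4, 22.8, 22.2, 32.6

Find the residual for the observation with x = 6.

ŷ = -1.8 + 2.7·6 = 14.4
r = 10.4 − 14.4 = -4

r = -4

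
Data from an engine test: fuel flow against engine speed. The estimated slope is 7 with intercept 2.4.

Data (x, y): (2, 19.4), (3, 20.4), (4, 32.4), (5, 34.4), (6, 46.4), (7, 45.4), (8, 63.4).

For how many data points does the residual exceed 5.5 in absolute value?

1

x=2: ŷ = 2.4 + 7·2 = 16.4; e = 19.4 − 16.4 = 3
x=3: ŷ = 2.4 + 7·3 = 23.4; e = 20.4 − 23.4 = -3
x=4: ŷ = 2.4 + 7·4 = 30.4; e = 32.4 − 30.4 = 2
x=5: ŷ = 2.4 + 7·5 = 37.4; e = 34.4 − 37.4 = -3
x=6: ŷ = 2.4 + 7·6 = 44.4; e = 46.4 − 44.4 = 2
x=7: ŷ = 2.4 + 7·7 = 51.4; e = 45.4 − 51.4 = -6
x=8: ŷ = 2.4 + 7·8 = 58.4; e = 63.4 − 58.4 = 5
|e| > 5.5: x=7 (|e|=6) → 1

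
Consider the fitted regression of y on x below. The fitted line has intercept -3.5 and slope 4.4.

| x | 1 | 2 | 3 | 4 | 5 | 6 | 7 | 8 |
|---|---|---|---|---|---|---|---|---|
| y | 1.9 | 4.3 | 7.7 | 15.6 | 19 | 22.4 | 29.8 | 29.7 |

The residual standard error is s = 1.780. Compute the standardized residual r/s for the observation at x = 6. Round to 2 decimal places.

ŷ = -3.5 + 4.4·6 = 22.9
r = 22.4 − 22.9 = -0.5
r/s = -0.5 / 1.780 = -0.28

-0.28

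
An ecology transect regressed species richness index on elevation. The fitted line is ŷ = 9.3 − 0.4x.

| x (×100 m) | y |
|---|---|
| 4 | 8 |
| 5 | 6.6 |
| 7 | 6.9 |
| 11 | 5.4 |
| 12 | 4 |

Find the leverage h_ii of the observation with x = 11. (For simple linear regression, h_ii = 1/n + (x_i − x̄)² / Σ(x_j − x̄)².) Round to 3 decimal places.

x̄ = (4 + 5 + 7 + 11 + 12)/5 = 7.8
Σ(x − x̄)² = 14.44 + 7.84 + 0.64 + 10.24 + 17.64 = 50.8
h = 1/5 + (3.2)²/50.8 = 0.2 + 0.201575 = 0.402

h = 0.402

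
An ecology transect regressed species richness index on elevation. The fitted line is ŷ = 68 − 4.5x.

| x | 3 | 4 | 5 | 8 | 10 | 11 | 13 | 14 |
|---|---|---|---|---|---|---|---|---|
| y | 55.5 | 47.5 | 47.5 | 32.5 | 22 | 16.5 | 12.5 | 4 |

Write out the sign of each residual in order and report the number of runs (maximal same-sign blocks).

6 runs

x=3: ŷ = 68 − 4.5·3 = 54.5; e = 55.5 − 54.5 = 1
x=4: ŷ = 68 − 4.5·4 = 50; e = 47.5 − 50 = -2.5
x=5: ŷ = 68 − 4.5·5 = 45.5; e = 47.5 − 45.5 = 2
x=8: ŷ = 68 − 4.5·8 = 32; e = 32.5 − 32 = 0.5
x=10: ŷ = 68 − 4.5·10 = 23; e = 22 − 23 = -1
x=11: ŷ = 68 − 4.5·11 = 18.5; e = 16.5 − 18.5 = -2
x=13: ŷ = 68 − 4.5·13 = 9.5; e = 12.5 − 9.5 = 3
x=14: ŷ = 68 − 4.5·14 = 5; e = 4 − 5 = -1
Signs: + − + + − − + −
Runs: +×1, −×1, +×2, −×2, +×1, −×1 → 6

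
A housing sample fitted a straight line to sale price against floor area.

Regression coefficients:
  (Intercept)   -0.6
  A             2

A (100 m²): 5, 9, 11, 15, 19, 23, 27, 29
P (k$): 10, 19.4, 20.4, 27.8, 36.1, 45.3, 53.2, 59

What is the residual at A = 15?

P̂ = -0.6 + 2·15 = 29.4
e = 27.8 − 29.4 = -1.6

e = -1.6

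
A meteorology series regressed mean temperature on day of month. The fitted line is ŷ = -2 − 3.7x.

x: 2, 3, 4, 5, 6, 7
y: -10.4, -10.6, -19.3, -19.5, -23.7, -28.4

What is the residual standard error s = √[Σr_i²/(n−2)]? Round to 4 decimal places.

x=2: ŷ = -2 − 3.7·2 = -9.4; r = -10.4 − (-9.4) = -1
x=3: ŷ = -2 − 3.7·3 = -13.1; r = -10.6 − (-13.1) = 2.5
x=4: ŷ = -2 − 3.7·4 = -16.8; r = -19.3 − (-16.8) = -2.5
x=5: ŷ = -2 − 3.7·5 = -20.5; r = -19.5 − (-20.5) = 1
x=6: ŷ = -2 − 3.7·6 = -24.2; r = -23.7 − (-24.2) = 0.5
x=7: ŷ = -2 − 3.7·7 = -27.9; r = -28.4 − (-27.9) = -0.5
SSE = 1 + 6.25 + 6.25 + 1 + 0.25 + 0.25 = 15
s = √(15/4) = √3.75 ≈ 1.9365

s = 1.9365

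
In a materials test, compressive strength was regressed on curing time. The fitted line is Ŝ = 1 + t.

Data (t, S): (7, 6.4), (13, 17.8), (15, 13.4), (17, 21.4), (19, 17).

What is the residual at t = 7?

r = -1.6

Ŝ = 1 + 7 = 8
r = 6.4 − 8 = -1.6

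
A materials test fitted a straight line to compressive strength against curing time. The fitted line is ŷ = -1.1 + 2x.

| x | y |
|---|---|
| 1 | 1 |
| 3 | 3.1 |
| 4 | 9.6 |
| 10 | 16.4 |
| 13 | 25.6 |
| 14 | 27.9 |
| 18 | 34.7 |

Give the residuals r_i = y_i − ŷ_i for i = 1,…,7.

x=1: ŷ = -1.1 + 2·1 = 0.9; r = 1 − 0.9 = 0.1
x=3: ŷ = -1.1 + 2·3 = 4.9; r = 3.1 − 4.9 = -1.8
x=4: ŷ = -1.1 + 2·4 = 6.9; r = 9.6 − 6.9 = 2.7
x=10: ŷ = -1.1 + 2·10 = 18.9; r = 16.4 − 18.9 = -2.5
x=13: ŷ = -1.1 + 2·13 = 24.9; r = 25.6 − 24.9 = 0.7
x=14: ŷ = -1.1 + 2·14 = 26.9; r = 27.9 − 26.9 = 1
x=18: ŷ = -1.1 + 2·18 = 34.9; r = 34.7 − 34.9 = -0.2

0.1, -1.8, 2.7, -2.5, 0.7, 1, -0.2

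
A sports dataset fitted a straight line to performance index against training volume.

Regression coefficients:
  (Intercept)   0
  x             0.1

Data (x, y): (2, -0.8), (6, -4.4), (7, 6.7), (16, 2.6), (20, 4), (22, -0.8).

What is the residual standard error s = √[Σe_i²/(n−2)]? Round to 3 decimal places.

s = 4.359

x=2: ŷ = 0.1·2 = 0.2; e = -0.8 − 0.2 = -1
x=6: ŷ = 0.1·6 = 0.6; e = -4.4 − 0.6 = -5
x=7: ŷ = 0.1·7 = 0.7; e = 6.7 − 0.7 = 6
x=16: ŷ = 0.1·16 = 1.6; e = 2.6 − 1.6 = 1
x=20: ŷ = 0.1·20 = 2; e = 4 − 2 = 2
x=22: ŷ = 0.1·22 = 2.2; e = -0.8 − 2.2 = -3
SSE = 1 + 25 + 36 + 1 + 4 + 9 = 76
s = √(76/4) = √19 ≈ 4.359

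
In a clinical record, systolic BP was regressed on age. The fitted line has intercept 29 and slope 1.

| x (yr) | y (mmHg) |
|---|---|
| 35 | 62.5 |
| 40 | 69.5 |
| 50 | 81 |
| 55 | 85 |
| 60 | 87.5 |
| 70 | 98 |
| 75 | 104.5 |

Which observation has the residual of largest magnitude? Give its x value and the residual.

x=35: ŷ = 29 + 35 = 64; r = 62.5 − 64 = -1.5
x=40: ŷ = 29 + 40 = 69; r = 69.5 − 69 = 0.5
x=50: ŷ = 29 + 50 = 79; r = 81 − 79 = 2
x=55: ŷ = 29 + 55 = 84; r = 85 − 84 = 1
x=60: ŷ = 29 + 60 = 89; r = 87.5 − 89 = -1.5
x=70: ŷ = 29 + 70 = 99; r = 98 − 99 = -1
x=75: ŷ = 29 + 75 = 104; r = 104.5 − 104 = 0.5
Largest |r| is 2 at x = 50, residual 2.

x = 50, r = 2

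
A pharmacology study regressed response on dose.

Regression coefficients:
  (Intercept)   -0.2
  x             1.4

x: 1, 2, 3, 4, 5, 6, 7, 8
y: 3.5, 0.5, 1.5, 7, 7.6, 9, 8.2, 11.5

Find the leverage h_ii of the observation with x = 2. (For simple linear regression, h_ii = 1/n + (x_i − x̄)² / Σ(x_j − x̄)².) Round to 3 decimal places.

x̄ = (1 + 2 + 3 + 4 + 5 + 6 + 7 + 8)/8 = 4.5
Σ(x − x̄)² = 12.25 + 6.25 + 2.25 + 0.25 + 0.25 + 2.25 + 6.25 + 12.25 = 42
h = 1/8 + (-2.5)²/42 = 0.125 + 0.14881 = 0.274

h = 0.274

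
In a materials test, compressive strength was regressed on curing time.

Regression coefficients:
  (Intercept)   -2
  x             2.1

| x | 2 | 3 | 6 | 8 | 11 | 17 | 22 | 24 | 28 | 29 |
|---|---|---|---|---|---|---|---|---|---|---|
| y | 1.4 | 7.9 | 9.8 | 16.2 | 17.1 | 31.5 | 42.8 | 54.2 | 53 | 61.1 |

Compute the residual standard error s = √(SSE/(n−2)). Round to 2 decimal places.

s = 3.39

x=2: ŷ = -2 + 2.1·2 = 2.2; e = 1.4 − 2.2 = -0.8
x=3: ŷ = -2 + 2.1·3 = 4.3; e = 7.9 − 4.3 = 3.6
x=6: ŷ = -2 + 2.1·6 = 10.6; e = 9.8 − 10.6 = -0.8
x=8: ŷ = -2 + 2.1·8 = 14.8; e = 16.2 − 14.8 = 1.4
x=11: ŷ = -2 + 2.1·11 = 21.1; e = 17.1 − 21.1 = -4
x=17: ŷ = -2 + 2.1·17 = 33.7; e = 31.5 − 33.7 = -2.2
x=22: ŷ = -2 + 2.1·22 = 44.2; e = 42.8 − 44.2 = -1.4
x=24: ŷ = -2 + 2.1·24 = 48.4; e = 54.2 − 48.4 = 5.8
x=28: ŷ = -2 + 2.1·28 = 56.8; e = 53 − 56.8 = -3.8
x=29: ŷ = -2 + 2.1·29 = 58.9; e = 61.1 − 58.9 = 2.2
SSE = 0.64 + 12.96 + 0.64 + 1.96 + 16 + 4.84 + 1.96 + 33.64 + 14.44 + 4.84 = 91.92
s = √(91.92/8) = √11.49 ≈ 3.39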